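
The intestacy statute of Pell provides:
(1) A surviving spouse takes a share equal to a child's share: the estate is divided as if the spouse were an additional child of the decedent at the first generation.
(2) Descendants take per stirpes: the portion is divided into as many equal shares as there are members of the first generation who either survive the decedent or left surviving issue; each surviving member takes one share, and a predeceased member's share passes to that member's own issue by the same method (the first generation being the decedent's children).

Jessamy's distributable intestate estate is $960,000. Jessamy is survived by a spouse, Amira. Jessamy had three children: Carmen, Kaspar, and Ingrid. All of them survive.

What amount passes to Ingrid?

The spouse counts as an additional share at the children's level, so there are 4 primary shares of $240,000. Amira takes one such share ($240,000).
The children's combined portion ($720,000) is divided into 3 shares of $240,000: Carmen, Kaspar, and Ingrid each take $240,000.

Ingrid receives $240,000.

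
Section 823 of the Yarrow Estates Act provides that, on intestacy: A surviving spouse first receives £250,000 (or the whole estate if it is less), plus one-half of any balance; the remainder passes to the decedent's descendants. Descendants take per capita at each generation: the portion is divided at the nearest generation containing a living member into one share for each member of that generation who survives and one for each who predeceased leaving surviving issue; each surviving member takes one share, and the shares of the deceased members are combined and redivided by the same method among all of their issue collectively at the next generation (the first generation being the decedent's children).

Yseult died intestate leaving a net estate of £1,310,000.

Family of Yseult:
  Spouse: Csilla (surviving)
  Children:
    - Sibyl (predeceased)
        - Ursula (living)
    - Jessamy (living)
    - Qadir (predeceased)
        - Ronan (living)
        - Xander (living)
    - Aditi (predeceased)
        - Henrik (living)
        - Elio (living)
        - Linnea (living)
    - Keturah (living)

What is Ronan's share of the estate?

Csilla first takes £250,000, leaving a balance of £1,060,000. Csilla then takes one-half of the balance (£530,000), for a total of £780,000. The remaining £530,000 passes to the descendants.
The descendants' portion (£530,000) is divided at the children's generation into 5 shares of £106,000. Jessamy and Keturah each take £106,000. The 3 shares of the deceased (Sibyl, Qadir, and Aditi) are combined into a pool of £318,000.
That pool (£318,000) is divided at the grandchildren's generation equally among Ursula, Ronan, Xander, Henrik, Elio, and Linnea: £53,000 each.

Ronan receives £53,000.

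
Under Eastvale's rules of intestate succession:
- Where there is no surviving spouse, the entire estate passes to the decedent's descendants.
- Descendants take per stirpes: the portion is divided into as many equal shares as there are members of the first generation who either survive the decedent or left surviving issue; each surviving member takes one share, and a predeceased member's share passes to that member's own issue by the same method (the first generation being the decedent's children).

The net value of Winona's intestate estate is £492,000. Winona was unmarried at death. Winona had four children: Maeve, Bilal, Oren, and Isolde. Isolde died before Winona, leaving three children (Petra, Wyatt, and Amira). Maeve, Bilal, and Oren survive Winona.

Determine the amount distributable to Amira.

Amira receives £41,000.

The entire £492,000 passes to the descendants.
That amount (£492,000) is divided into 4 shares of £123,000: Maeve, Bilal, and Oren each take £123,000; Isolde's £123,000 share passes to Isolde's issue.
Isolde's share (£123,000) is divided into 3 shares of £41,000: Petra, Wyatt, and Amira each take £41,000.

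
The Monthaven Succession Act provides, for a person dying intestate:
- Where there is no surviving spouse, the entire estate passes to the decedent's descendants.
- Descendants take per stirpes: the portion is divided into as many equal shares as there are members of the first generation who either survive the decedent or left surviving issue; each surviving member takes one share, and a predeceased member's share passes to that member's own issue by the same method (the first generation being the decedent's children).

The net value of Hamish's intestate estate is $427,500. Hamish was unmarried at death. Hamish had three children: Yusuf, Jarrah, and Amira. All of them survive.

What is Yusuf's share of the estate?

Yusuf receives $142,500.

The entire $427,500 passes to the descendants.
That amount ($427,500) is divided into 3 shares of $142,500: Yusuf, Jarrah, and Amira each take $142,500.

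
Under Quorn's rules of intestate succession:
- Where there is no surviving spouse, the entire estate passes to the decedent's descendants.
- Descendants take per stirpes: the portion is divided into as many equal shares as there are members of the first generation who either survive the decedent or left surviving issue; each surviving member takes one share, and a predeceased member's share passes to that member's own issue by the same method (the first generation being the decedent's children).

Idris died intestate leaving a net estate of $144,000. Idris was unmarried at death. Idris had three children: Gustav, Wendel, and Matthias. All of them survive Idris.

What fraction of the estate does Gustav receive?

The entire $144,000 passes to the descendants.
That amount ($144,000) is divided into 3 shares of $48,000: Gustav, Wendel, and Matthias each take $48,000.

Gustav receives 1/3 of the estate.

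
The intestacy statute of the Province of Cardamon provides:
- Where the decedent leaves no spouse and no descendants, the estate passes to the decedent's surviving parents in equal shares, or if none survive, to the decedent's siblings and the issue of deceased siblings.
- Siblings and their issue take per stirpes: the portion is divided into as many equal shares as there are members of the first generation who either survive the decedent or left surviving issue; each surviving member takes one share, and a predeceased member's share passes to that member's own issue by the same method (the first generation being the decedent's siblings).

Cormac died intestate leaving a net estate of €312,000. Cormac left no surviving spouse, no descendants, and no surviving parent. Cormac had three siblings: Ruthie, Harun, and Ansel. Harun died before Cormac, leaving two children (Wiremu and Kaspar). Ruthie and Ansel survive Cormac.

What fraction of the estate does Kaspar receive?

The entire €312,000 passes to the siblings and their issue.
That amount (€312,000) is divided into 3 shares of €104,000: Ruthie and Ansel each take €104,000; Harun's €104,000 share passes to Harun's issue.
Harun's share (€104,000) is divided into 2 shares of €52,000: Wiremu and Kaspar each take €52,000.

Kaspar receives 1/6 of the estate.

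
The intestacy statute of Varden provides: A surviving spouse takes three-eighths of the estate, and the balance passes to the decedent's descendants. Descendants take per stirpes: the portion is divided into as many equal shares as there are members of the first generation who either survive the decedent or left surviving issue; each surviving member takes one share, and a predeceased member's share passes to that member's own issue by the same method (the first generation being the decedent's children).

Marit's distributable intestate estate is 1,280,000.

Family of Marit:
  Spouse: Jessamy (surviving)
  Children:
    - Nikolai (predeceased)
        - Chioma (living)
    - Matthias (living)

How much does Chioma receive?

Chioma receives 400,000.

Jessamy takes three-eighths of 1,280,000 = 480,000. The remaining 800,000 passes to the descendants.
The descendants' portion (800,000) is divided into 2 shares of 400,000: Matthias takes 400,000; Nikolai's 400,000 share passes to Nikolai's issue.
Nikolai's share (400,000) passes entirely to Chioma.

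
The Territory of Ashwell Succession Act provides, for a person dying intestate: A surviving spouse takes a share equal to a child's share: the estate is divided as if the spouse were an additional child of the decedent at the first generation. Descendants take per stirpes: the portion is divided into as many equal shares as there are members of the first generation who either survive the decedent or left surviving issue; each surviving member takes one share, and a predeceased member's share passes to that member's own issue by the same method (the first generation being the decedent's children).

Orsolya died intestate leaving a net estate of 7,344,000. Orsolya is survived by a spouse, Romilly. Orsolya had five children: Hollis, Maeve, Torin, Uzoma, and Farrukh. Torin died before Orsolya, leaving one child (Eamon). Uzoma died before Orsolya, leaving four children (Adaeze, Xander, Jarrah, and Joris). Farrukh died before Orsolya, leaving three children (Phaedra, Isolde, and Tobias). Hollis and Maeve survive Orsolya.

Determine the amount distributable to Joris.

The spouse counts as an additional share at the children's level, so there are 6 primary shares of 1,224,000. Romilly takes one such share (1,224,000).
The children's combined portion (6,120,000) is divided into 5 shares of 1,224,000: Hollis and Maeve each take 1,224,000; Torin's 1,224,000 share passes to Torin's issue; Uzoma's 1,224,000 share passes to Uzoma's issue; Farrukh's 1,224,000 share passes to Farrukh's issue.
Torin's share (1,224,000) passes entirely to Eamon.
Uzoma's share (1,224,000) is divided into 4 shares of 306,000: Adaeze, Xander, Jarrah, and Joris each take 306,000.
Farrukh's share (1,224,000) is divided into 3 shares of 408,000: Phaedra, Isolde, and Tobias each take 408,000.

Joris receives 306,000.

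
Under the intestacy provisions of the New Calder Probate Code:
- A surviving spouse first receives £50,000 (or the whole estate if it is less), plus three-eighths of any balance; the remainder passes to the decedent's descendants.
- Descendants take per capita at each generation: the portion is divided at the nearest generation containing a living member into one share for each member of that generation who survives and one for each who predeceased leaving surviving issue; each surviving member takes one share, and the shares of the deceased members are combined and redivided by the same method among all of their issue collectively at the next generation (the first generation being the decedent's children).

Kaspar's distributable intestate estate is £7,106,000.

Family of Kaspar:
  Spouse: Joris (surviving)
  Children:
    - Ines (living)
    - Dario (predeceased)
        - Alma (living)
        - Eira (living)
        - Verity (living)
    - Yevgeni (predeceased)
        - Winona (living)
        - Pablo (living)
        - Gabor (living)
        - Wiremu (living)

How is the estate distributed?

Joris: £2,696,000; Ines: £1,470,000; Alma: £420,000; Eira: £420,000; Verity: £420,000; Winona: £420,000; Pablo: £420,000; Gabor: £420,000; Wiremu: £420,000

Joris first takes £50,000, leaving a balance of £7,056,000. Joris then takes three-eighths of the balance (£2,646,000), for a total of £2,696,000. The remaining £4,410,000 passes to the descendants.
The descendants' portion (£4,410,000) is divided at the children's generation into 3 shares of £1,470,000. Ines takes £1,470,000. The 2 shares of the deceased (Dario and Yevgeni) are combined into a pool of £2,940,000.
That pool (£2,940,000) is divided at the grandchildren's generation equally among Alma, Eira, Verity, Winona, Pablo, Gabor, and Wiremu: £420,000 each.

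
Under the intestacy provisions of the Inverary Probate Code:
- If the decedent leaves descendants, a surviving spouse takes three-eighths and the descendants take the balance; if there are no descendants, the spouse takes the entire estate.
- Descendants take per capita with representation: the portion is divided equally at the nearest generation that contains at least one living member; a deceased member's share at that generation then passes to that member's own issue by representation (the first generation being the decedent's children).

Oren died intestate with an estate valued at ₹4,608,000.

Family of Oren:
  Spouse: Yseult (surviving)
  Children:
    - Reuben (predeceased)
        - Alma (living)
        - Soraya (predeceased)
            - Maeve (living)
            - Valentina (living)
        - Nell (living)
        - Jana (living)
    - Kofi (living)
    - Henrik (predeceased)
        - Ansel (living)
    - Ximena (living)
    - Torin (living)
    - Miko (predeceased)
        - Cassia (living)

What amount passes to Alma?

Yseult takes three-eighths of ₹4,608,000 = ₹1,728,000. The remaining ₹2,880,000 passes to the descendants.
The descendants' portion (₹2,880,000) is divided into 6 shares of ₹480,000: Kofi, Ximena, and Torin each take ₹480,000; Reuben's ₹480,000 share passes to Reuben's issue; Henrik's ₹480,000 share passes to Henrik's issue; Miko's ₹480,000 share passes to Miko's issue.
Reuben's share (₹480,000) is divided into 4 shares of ₹120,000: Alma, Nell, and Jana each take ₹120,000; Soraya's ₹120,000 share passes to Soraya's issue.
Soraya's share (₹120,000) is divided into 2 shares of ₹60,000: Maeve and Valentina each take ₹60,000.
Henrik's share (₹480,000) passes entirely to Ansel.
Miko's share (₹480,000) passes entirely to Cassia.

Alma receives ₹120,000.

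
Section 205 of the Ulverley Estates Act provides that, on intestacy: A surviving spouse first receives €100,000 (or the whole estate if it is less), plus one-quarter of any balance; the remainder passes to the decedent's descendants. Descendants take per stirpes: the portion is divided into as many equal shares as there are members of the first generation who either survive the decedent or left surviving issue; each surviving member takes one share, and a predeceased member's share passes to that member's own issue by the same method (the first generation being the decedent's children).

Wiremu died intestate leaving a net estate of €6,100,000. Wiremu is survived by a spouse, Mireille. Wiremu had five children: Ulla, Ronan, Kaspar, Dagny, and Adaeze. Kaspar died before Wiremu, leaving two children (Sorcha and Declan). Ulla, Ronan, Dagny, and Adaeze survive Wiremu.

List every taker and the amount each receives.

Mireille: €1,600,000; Ulla: €900,000; Ronan: €900,000; Sorcha: €450,000; Declan: €450,000; Dagny: €900,000; Adaeze: €900,000

Mireille first takes €100,000, leaving a balance of €6,000,000. Mireille then takes one-quarter of the balance (€1,500,000), for a total of €1,600,000. The remaining €4,500,000 passes to the descendants.
The descendants' portion (€4,500,000) is divided into 5 shares of €900,000: Ulla, Ronan, Dagny, and Adaeze each take €900,000; Kaspar's €900,000 share passes to Kaspar's issue.
Kaspar's share (€900,000) is divided into 2 shares of €450,000: Sorcha and Declan each take €450,000.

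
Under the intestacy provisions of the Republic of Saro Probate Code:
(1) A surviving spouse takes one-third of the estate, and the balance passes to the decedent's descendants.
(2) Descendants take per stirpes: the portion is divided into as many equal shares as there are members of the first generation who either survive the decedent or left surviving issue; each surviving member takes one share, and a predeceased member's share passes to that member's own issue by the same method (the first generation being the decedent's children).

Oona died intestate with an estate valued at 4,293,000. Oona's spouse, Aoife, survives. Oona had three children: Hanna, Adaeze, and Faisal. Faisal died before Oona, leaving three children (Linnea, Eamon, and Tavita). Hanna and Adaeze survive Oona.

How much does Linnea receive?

Aoife takes one-third of 4,293,000 = 1,431,000. The remaining 2,862,000 passes to the descendants.
The descendants' portion (2,862,000) is divided into 3 shares of 954,000: Hanna and Adaeze each take 954,000; Faisal's 954,000 share passes to Faisal's issue.
Faisal's share (954,000) is divided into 3 shares of 318,000: Linnea, Eamon, and Tavita each take 318,000.

Linnea receives 318,000.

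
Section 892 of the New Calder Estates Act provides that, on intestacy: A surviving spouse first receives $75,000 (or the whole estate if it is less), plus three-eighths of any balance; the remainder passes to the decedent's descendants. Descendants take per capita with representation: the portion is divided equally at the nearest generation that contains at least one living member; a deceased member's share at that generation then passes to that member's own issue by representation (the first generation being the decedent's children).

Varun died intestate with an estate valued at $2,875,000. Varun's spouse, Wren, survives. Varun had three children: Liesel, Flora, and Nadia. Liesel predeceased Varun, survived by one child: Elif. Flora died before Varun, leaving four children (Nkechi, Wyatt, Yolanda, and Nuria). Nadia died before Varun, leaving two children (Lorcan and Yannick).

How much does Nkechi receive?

Wren first takes $75,000, leaving a balance of $2,800,000. Wren then takes three-eighths of the balance ($1,050,000), for a total of $1,125,000. The remaining $1,750,000 passes to the descendants.
No child survives, so the initial division is made at the grandchildren's generation.
The descendants' portion ($1,750,000) is divided into 7 shares of $250,000: Elif, Nkechi, Wyatt, Yolanda, Nuria, Lorcan, and Yannick each take $250,000.

Nkechi receives $250,000.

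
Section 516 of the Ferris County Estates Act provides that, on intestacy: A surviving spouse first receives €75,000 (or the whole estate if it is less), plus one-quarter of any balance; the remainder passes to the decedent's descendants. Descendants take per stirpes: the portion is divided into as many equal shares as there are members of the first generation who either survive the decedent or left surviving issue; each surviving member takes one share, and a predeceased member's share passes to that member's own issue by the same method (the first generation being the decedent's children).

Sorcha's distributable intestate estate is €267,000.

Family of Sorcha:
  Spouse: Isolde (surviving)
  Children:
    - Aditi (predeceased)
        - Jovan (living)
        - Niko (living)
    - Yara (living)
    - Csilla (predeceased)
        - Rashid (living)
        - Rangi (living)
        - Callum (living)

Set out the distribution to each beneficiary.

Isolde: €123,000; Jovan: €24,000; Niko: €24,000; Yara: €48,000; Rashid: €16,000; Rangi: €16,000; Callum: €16,000

Isolde first takes €75,000, leaving a balance of €192,000. Isolde then takes one-quarter of the balance (€48,000), for a total of €123,000. The remaining €144,000 passes to the descendants.
The descendants' portion (€144,000) is divided into 3 shares of €48,000: Yara takes €48,000; Aditi's €48,000 share passes to Aditi's issue; Csilla's €48,000 share passes to Csilla's issue.
Aditi's share (€48,000) is divided into 2 shares of €24,000: Jovan and Niko each take €24,000.
Csilla's share (€48,000) is divided into 3 shares of €16,000: Rashid, Rangi, and Callum each take €16,000.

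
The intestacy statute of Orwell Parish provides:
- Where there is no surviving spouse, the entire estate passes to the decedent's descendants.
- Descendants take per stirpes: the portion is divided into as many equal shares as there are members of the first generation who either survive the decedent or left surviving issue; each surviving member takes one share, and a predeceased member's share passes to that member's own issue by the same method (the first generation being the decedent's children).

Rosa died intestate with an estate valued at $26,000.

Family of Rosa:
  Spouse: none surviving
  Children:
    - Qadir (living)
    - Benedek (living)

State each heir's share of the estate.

Qadir: $13,000; Benedek: $13,000

The entire $26,000 passes to the descendants.
That amount ($26,000) is divided into 2 shares of $13,000: Qadir and Benedek each take $13,000.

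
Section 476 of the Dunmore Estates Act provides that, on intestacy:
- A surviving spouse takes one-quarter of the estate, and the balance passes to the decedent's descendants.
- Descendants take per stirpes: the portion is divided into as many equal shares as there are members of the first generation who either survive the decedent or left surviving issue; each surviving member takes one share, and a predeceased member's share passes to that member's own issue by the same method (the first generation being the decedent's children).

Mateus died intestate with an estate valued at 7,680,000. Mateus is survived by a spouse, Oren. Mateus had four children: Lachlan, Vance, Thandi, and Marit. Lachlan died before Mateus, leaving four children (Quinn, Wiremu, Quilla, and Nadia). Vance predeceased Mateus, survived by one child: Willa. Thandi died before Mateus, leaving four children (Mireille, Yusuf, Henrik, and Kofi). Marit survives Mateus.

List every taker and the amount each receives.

Oren takes one-quarter of 7,680,000 = 1,920,000. The remaining 5,760,000 passes to the descendants.
The descendants' portion (5,760,000) is divided into 4 shares of 1,440,000: Marit takes 1,440,000; Lachlan's 1,440,000 share passes to Lachlan's issue; Vance's 1,440,000 share passes to Vance's issue; Thandi's 1,440,000 share passes to Thandi's issue.
Lachlan's share (1,440,000) is divided into 4 shares of 360,000: Quinn, Wiremu, Quilla, and Nadia each take 360,000.
Vance's share (1,440,000) passes entirely to Willa.
Thandi's share (1,440,000) is divided into 4 shares of 360,000: Mireille, Yusuf, Henrik, and Kofi each take 360,000.

Oren: 1,920,000; Quinn: 360,000; Wiremu: 360,000; Quilla: 360,000; Nadia: 360,000; Willa: 1,440,000; Mireille: 360,000; Yusuf: 360,000; Henrik: 360,000; Kofi: 360,000; Marit: 1,440,000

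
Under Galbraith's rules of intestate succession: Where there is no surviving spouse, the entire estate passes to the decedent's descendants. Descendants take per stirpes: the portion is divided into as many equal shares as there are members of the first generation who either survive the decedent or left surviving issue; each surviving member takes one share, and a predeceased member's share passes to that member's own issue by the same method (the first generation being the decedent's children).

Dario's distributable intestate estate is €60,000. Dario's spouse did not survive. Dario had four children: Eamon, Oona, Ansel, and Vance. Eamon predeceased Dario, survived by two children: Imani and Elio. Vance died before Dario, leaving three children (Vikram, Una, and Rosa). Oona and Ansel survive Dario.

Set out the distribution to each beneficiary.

The entire €60,000 passes to the descendants.
That amount (€60,000) is divided into 4 shares of €15,000: Oona and Ansel each take €15,000; Eamon's €15,000 share passes to Eamon's issue; Vance's €15,000 share passes to Vance's issue.
Eamon's share (€15,000) is divided into 2 shares of €7,500: Imani and Elio each take €7,500.
Vance's share (€15,000) is divided into 3 shares of €5,000: Vikram, Una, and Rosa each take €5,000.

Imani: €7,500; Elio: €7,500; Oona: €15,000; Ansel: €15,000; Vikram: €5,000; Una: €5,000; Rosa: €5,000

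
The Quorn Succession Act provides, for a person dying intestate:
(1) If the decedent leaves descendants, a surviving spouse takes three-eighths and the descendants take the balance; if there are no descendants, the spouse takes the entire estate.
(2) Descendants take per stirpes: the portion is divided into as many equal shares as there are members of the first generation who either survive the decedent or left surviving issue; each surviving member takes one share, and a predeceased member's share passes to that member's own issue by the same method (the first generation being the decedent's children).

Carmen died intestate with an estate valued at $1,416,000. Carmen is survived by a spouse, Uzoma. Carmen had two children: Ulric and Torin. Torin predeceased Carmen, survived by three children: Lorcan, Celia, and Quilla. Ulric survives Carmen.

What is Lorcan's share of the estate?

Lorcan receives $147,500.

Uzoma takes three-eighths of $1,416,000 = $531,000. The remaining $885,000 passes to the descendants.
The descendants' portion ($885,000) is divided into 2 shares of $442,500: Ulric takes $442,500; Torin's $442,500 share passes to Torin's issue.
Torin's share ($442,500) is divided into 3 shares of $147,500: Lorcan, Celia, and Quilla each take $147,500.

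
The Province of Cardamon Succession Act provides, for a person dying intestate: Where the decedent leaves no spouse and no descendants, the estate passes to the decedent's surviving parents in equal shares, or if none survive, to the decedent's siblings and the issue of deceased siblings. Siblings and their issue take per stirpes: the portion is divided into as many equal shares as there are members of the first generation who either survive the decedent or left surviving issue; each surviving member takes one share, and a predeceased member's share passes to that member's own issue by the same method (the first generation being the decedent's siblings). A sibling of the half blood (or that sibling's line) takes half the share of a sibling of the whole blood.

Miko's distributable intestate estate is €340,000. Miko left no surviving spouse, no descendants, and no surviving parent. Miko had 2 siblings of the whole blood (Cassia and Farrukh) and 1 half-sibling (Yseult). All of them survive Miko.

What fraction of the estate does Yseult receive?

Yseult receives 1/5 of the estate.

The entire €340,000 passes to the siblings and their issue.
Counting each half-blood sibling's line as half a unit, there are 5/2 units in €340,000, so one unit is €136,000. Whole-blood lines (Cassia and Farrukh) take €136,000 each; half-blood lines (Yseult) take €68,000 each.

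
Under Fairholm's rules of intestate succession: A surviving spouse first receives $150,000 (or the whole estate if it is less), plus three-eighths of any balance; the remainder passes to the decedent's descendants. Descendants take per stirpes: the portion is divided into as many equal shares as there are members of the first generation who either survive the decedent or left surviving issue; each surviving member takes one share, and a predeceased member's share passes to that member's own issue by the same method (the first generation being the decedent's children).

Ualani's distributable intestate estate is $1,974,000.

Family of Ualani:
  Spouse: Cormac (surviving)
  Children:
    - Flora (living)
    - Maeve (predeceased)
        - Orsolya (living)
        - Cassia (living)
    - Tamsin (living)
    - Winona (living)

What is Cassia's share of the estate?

Cassia receives $142,500.

Cormac first takes $150,000, leaving a balance of $1,824,000. Cormac then takes three-eighths of the balance ($684,000), for a total of $834,000. The remaining $1,140,000 passes to the descendants.
The descendants' portion ($1,140,000) is divided into 4 shares of $285,000: Flora, Tamsin, and Winona each take $285,000; Maeve's $285,000 share passes to Maeve's issue.
Maeve's share ($285,000) is divided into 2 shares of $142,500: Orsolya and Cassia each take $142,500.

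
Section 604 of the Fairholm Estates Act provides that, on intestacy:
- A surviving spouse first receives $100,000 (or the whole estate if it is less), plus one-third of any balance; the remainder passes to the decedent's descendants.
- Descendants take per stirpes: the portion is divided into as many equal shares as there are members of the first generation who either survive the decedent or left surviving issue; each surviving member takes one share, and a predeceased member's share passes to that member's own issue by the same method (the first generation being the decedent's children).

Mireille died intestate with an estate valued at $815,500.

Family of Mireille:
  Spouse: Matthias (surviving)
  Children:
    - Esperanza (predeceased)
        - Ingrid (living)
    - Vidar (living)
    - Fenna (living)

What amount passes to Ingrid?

Matthias first takes $100,000, leaving a balance of $715,500. Matthias then takes one-third of the balance ($238,500), for a total of $338,500. The remaining $477,000 passes to the descendants.
The descendants' portion ($477,000) is divided into 3 shares of $159,000: Vidar and Fenna each take $159,000; Esperanza's $159,000 share passes to Esperanza's issue.
Esperanza's share ($159,000) passes entirely to Ingrid.

Ingrid receives $159,000.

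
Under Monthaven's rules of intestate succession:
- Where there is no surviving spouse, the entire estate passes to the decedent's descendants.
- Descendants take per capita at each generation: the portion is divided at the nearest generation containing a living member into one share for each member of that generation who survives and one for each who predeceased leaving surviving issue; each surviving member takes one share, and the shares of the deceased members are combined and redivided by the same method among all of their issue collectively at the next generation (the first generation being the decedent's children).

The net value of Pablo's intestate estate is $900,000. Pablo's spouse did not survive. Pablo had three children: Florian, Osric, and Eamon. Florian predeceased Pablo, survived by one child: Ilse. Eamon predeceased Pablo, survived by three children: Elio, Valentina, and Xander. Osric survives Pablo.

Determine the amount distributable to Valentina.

The entire $900,000 passes to the descendants.
That amount ($900,000) is divided at the children's generation into 3 shares of $300,000. Osric takes $300,000. The 2 shares of the deceased (Florian and Eamon) are combined into a pool of $600,000.
That pool ($600,000) is divided at the grandchildren's generation equally among Ilse, Elio, Valentina, and Xander: $150,000 each.

Valentina receives $150,000.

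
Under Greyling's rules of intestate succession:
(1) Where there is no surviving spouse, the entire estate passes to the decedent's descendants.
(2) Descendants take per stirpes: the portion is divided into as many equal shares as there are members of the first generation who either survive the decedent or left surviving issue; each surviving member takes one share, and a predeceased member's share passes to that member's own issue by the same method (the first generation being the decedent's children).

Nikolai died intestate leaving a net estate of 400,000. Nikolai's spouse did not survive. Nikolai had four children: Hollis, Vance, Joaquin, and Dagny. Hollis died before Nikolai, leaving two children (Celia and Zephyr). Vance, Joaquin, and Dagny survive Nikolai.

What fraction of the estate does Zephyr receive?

The entire 400,000 passes to the descendants.
That amount (400,000) is divided into 4 shares of 100,000: Vance, Joaquin, and Dagny each take 100,000; Hollis's 100,000 share passes to Hollis's issue.
Hollis's share (100,000) is divided into 2 shares of 50,000: Celia and Zephyr each take 50,000.

Zephyr receives 1/8 of the estate.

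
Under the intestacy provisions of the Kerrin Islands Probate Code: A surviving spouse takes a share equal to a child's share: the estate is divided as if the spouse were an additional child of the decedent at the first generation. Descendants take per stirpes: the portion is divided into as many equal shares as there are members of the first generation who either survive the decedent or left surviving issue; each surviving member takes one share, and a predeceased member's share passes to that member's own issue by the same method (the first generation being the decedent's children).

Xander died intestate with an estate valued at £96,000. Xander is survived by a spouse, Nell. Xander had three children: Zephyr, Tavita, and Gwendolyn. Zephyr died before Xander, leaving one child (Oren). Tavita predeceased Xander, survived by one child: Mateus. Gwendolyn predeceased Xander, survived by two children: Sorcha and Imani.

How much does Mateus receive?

The spouse counts as an additional share at the children's level, so there are 4 primary shares of £24,000. Nell takes one such share (£24,000).
The children's combined portion (£72,000) is divided into 3 shares of £24,000: Zephyr's £24,000 share passes to Zephyr's issue; Tavita's £24,000 share passes to Tavita's issue; Gwendolyn's £24,000 share passes to Gwendolyn's issue.
Zephyr's share (£24,000) passes entirely to Oren.
Tavita's share (£24,000) passes entirely to Mateus.
Gwendolyn's share (£24,000) is divided into 2 shares of £12,000: Sorcha and Imani each take £12,000.

Mateus receives £24,000.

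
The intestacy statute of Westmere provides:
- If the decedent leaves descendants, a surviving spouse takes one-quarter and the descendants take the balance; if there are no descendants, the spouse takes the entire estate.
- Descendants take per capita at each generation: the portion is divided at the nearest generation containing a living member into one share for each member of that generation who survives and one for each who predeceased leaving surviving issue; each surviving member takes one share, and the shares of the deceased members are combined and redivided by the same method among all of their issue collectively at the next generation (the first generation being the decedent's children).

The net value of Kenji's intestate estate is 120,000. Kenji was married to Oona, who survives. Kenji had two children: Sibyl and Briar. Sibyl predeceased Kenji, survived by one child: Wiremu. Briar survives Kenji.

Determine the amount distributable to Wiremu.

Oona takes one-quarter of 120,000 = 30,000. The remaining 90,000 passes to the descendants.
The descendants' portion (90,000) is divided at the children's generation into 2 shares of 45,000. Briar takes 45,000. The remaining share for the deceased Sibyl (45,000) is carried to the next generation.
That pool (45,000) passes entirely to Wiremu, the sole taker at the grandchildren's generation.

Wiremu receives 45,000.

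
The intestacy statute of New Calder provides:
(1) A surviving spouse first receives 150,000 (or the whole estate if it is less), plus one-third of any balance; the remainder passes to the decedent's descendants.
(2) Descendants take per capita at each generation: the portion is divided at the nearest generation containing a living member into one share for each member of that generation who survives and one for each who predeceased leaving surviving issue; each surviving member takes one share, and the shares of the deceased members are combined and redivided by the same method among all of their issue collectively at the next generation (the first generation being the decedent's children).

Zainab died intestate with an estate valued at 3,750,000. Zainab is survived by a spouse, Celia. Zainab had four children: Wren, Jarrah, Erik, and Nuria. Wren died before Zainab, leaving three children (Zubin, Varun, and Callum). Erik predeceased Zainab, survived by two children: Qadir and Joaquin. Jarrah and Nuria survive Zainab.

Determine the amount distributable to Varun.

Varun receives 240,000.

Celia first takes 150,000, leaving a balance of 3,600,000. Celia then takes one-third of the balance (1,200,000), for a total of 1,350,000. The remaining 2,400,000 passes to the descendants.
The descendants' portion (2,400,000) is divided at the children's generation into 4 shares of 600,000. Jarrah and Nuria each take 600,000. The 2 shares of the deceased (Wren and Erik) are combined into a pool of 1,200,000.
That pool (1,200,000) is divided at the grandchildren's generation equally among Zubin, Varun, Callum, Qadir, and Joaquin: 240,000 each.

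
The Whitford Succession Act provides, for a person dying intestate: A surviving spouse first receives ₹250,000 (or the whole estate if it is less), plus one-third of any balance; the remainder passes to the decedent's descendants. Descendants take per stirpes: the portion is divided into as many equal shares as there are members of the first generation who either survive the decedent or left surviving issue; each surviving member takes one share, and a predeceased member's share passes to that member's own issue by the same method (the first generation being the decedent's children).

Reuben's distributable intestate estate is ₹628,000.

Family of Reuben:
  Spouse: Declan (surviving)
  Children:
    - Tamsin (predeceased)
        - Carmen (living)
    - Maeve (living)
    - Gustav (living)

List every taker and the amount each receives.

Declan: ₹376,000; Carmen: ₹84,000; Maeve: ₹84,000; Gustav: ₹84,000

Declan first takes ₹250,000, leaving a balance of ₹378,000. Declan then takes one-third of the balance (₹126,000), for a total of ₹376,000. The remaining ₹252,000 passes to the descendants.
The descendants' portion (₹252,000) is divided into 3 shares of ₹84,000: Maeve and Gustav each take ₹84,000; Tamsin's ₹84,000 share passes to Tamsin's issue.
Tamsin's share (₹84,000) passes entirely to Carmen.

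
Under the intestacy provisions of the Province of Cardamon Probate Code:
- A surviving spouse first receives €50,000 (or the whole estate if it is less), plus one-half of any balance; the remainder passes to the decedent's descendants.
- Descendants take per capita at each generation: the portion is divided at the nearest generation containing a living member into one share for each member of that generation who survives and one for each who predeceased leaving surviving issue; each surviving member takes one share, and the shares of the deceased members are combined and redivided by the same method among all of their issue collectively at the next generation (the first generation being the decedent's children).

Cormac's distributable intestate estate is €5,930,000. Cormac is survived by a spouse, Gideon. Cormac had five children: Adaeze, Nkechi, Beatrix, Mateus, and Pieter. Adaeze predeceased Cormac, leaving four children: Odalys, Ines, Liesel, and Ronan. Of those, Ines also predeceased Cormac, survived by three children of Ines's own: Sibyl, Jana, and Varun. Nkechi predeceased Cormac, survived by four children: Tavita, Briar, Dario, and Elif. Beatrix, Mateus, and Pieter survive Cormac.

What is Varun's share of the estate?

Varun receives €49,000.

Gideon first takes €50,000, leaving a balance of €5,880,000. Gideon then takes one-half of the balance (€2,940,000), for a total of €2,990,000. The remaining €2,940,000 passes to the descendants.
The descendants' portion (€2,940,000) is divided at the children's generation into 5 shares of €588,000. Beatrix, Mateus, and Pieter each take €588,000. The 2 shares of the deceased (Adaeze and Nkechi) are combined into a pool of €1,176,000.
That pool (€1,176,000) is divided at the grandchildren's generation into 8 shares of €147,000. Odalys, Liesel, Ronan, Tavita, Briar, Dario, and Elif each take €147,000. The remaining share for the deceased Ines (€147,000) is carried to the next generation.
That pool (€147,000) is divided at the great-grandchildren's generation equally among Sibyl, Jana, and Varun: €49,000 each.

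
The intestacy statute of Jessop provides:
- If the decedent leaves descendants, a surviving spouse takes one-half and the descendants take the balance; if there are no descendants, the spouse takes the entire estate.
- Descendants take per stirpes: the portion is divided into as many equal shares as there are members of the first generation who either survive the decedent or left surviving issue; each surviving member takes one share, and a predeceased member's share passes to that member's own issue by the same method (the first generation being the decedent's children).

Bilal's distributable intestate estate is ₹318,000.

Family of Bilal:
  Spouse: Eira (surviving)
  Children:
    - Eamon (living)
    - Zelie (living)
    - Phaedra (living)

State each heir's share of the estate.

Eira: ₹159,000; Eamon: ₹53,000; Zelie: ₹53,000; Phaedra: ₹53,000

Eira takes one-half of ₹318,000 = ₹159,000. The remaining ₹159,000 passes to the descendants.
The descendants' portion (₹159,000) is divided into 3 shares of ₹53,000: Eamon, Zelie, and Phaedra each take ₹53,000.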